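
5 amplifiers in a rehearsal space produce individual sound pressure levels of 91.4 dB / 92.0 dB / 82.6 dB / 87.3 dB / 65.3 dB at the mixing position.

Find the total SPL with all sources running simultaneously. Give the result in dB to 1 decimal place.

Sum in the linear (power) domain: Σ 10^(Lᵢ/10) = 10^(91.4/10) + 10^(92.0/10) + 10^(82.6/10) + 10^(87.3/10) + 10^(65.3/10) = 3.688e+09.
Combined level = 10 log₁₀(3.688e+09) = 95.7 dB.

95.7 dB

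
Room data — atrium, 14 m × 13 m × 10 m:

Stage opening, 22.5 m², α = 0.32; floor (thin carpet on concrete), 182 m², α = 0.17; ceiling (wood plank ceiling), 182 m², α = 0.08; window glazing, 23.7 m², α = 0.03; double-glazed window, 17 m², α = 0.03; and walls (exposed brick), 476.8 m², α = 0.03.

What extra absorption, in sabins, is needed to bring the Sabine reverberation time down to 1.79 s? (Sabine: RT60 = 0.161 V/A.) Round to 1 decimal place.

95.5 sabins

Summing Sᵢαᵢ: 7.200 + 30.940 + 14.560 + 0.711 + 0.510 + 14.304 → A₁ = 68.225 sabins.
Target A₂ = 0.161·1820/1.79 = 163.698 sabins (V = 1820 m³).
Additional absorption ΔA = 163.698 − 68.225 = 95.5 sabins.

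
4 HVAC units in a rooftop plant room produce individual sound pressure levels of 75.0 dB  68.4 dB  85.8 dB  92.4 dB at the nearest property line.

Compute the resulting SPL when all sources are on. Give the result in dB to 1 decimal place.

93.3 dB

Σ 10^(Lᵢ/10) = 2.157e+09.
Combined level = 10 log₁₀(2.157e+09) = 93.3 dB.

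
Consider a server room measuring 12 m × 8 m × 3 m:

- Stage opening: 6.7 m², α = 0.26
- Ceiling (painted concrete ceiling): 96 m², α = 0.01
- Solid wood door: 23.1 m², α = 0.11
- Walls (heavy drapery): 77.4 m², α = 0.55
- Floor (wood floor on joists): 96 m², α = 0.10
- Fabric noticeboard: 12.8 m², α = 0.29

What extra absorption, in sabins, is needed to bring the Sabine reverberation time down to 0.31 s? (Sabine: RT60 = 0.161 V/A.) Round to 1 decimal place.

Equivalent absorption area: A₁ = 6.7×0.26 + 96×0.01 + 23.1×0.11 + 77.4×0.55 + 96×0.10 + 12.8×0.29 = 61.125 m².
V = 288 m³. Required absorption A₂ = 0.161 × 288 / 0.31 = 149.574 sabins.
Additional absorption ΔA = 149.574 − 61.125 = 88.4 sabins.

88.4 sabins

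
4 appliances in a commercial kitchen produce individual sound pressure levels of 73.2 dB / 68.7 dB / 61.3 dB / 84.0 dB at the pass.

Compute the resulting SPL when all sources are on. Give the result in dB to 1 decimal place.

84.5 dB

Sum in the linear (power) domain: Σ 10^(Lᵢ/10) = 10^(73.2/10) + 10^(68.7/10) + 10^(61.3/10) + 10^(84.0/10) = 2.808e+08.
Combined level = 10 log₁₀(2.808e+08) = 84.5 dB.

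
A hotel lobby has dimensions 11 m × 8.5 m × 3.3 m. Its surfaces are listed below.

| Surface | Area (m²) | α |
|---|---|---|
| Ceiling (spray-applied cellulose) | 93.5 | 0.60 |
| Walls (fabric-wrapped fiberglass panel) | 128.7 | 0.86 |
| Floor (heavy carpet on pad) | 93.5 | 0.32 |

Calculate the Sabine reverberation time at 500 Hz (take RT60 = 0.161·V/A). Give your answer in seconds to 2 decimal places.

Total absorption A = 93.5×0.60 + 128.7×0.86 + 93.5×0.32
  = 56.100 + 110.682 + 29.920 = 196.702 m² sabins.
V = 11·8.5·3.3 = 308.55 m³.
Sabine: RT60 = 0.161 × 308.55 / 196.702 = 0.25 s.

0.25 seconds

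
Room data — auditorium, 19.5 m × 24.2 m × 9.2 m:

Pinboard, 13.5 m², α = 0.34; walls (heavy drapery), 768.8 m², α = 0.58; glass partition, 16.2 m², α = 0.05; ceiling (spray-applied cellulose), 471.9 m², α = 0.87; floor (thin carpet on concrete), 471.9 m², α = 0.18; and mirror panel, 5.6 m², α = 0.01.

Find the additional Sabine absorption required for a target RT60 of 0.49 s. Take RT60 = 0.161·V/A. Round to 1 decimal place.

Total absorption A₁ = 13.5·0.34 + 768.8·0.58 + 16.2·0.05 + 471.9·0.87 + 471.9·0.18 + 5.6·0.01
  = 4.590 + 445.904 + 0.810 + 410.553 + 84.942 + 0.056 = 946.855 m² sabins.
V = 4341.48 m³. Required absorption A₂ = 0.161 × 4341.48 / 0.49 = 1426.486 sabins.
Shortfall: 1426.486 − 946.855 = 479.6 sabins.

479.6 sabins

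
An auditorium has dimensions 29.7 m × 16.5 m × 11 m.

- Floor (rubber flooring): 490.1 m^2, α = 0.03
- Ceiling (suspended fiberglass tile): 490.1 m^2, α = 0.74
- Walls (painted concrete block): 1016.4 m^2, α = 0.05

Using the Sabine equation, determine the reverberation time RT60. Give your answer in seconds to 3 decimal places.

Summing Sᵢαᵢ: 14.703 + 362.674 + 50.820 → A = 428.197 sabins.
Room volume: 5390.55 m³.
T = 0.161 V/A = 0.161·5390.55/428.197 = 2.027 s.

2.027 s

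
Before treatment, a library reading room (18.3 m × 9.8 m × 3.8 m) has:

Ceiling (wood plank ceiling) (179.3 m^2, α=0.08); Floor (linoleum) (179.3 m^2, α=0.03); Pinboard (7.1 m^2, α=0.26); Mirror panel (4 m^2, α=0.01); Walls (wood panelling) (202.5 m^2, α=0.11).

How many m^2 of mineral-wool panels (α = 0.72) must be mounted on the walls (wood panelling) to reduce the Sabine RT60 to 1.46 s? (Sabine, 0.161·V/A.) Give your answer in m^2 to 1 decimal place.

Summing Sᵢαᵢ: 14.344 + 5.379 + 1.846 + 0.040 + 22.275 → A₁ = 43.884 sabins.
Required A₂ = 0.161·681.492/1.46 = 75.151 sabins.
ΔA needed = 75.151 − 43.884 = 31.267 sabins.
Net gain per m^2: Δα = 0.72 − 0.11 = 0.61.
Panel area = 31.267 / 0.61 = 51.3 m^2.

51.3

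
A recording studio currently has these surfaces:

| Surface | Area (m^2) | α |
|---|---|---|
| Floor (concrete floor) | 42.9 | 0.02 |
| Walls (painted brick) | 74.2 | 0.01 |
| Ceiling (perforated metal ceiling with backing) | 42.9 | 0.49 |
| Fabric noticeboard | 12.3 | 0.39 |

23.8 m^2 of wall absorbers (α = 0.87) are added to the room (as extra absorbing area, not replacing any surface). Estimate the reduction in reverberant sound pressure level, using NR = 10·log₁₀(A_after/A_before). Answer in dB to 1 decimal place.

2.4 dB

Total absorption A_before = 42.9×0.02 + 74.2×0.01 + 42.9×0.49 + 12.3×0.39
  = 0.858 + 0.742 + 21.021 + 4.797 = 27.418 m^2 sabins.
Treatment contributes 23.8·0.87 = 20.706 sabins.
New total A_after = 48.124 sabins.
Reduction = 10 log₁₀(A_after/A_before) = 10 log₁₀(1.7552) = 2.4 dB.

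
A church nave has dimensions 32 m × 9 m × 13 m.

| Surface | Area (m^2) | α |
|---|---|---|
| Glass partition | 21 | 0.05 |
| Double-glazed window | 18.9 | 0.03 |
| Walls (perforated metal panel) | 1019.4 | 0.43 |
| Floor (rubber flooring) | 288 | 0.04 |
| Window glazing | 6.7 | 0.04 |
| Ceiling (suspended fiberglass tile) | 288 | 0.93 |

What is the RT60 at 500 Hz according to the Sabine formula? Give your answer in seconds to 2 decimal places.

0.84 s

A = Σ Sᵢαᵢ = 21×0.05 + 18.9×0.03 + 1019.4×0.43 + 288×0.04 + 6.7×0.04 + 288×0.93 = 719.587 sabins.
V = 32·9·13 = 3744 m³.
RT60 = 0.161 · V / A = 0.161 × 3744 / 719.587 = 0.84 s.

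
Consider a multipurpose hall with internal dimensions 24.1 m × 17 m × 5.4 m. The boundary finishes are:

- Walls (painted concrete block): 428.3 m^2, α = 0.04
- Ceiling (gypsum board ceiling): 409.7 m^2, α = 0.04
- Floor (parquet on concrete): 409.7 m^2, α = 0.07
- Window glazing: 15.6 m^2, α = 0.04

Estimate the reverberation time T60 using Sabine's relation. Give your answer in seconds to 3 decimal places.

Equivalent absorption area: A = 428.3·0.04 + 409.7·0.04 + 409.7·0.07 + 15.6·0.04 = 62.823 m^2.
V = 24.1·17·5.4 = 2212.38 m³.
RT60 = 0.161 · V / A = 0.161 × 2212.38 / 62.823 = 5.670 s.

5.670 sec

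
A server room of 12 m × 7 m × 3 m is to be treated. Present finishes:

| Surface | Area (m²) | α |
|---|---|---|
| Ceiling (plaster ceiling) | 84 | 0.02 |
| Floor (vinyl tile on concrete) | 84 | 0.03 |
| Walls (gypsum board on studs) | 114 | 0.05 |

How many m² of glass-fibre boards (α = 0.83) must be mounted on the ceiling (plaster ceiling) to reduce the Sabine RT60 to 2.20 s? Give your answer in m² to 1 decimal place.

A₁ = Σ Sᵢαᵢ = 84·0.02 + 84·0.03 + 114·0.05 = 9.900 sabins.
Required A₂ = 0.161·252/2.20 = 18.442 sabins.
Absorption to add: 18.442 − 9.900 = 8.542 sabins.
Net gain per m²: Δα = 0.83 − 0.02 = 0.81.
Panel area = 8.542 / 0.81 = 10.5 m².

10.5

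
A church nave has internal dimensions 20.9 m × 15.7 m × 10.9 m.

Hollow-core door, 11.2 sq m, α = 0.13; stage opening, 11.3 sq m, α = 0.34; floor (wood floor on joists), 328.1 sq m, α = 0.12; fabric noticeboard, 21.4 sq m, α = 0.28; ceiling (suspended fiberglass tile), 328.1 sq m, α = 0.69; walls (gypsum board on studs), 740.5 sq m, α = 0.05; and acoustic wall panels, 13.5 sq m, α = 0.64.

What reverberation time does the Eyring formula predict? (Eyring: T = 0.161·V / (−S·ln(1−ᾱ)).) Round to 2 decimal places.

S = Σ Sᵢ = 1454.1 sq m.
Σ(Sᵢαᵢ) = 11.2·0.13 + 11.3·0.34 + 328.1·0.12 + 21.4·0.28 + 328.1·0.69 + 740.5·0.05 + 13.5·0.64 = 322.716.
Mean coefficient ᾱ = A/S = 0.2219.
−S·ln(1−ᾱ) = −1454.1 × ln(1 − 0.2219) = 364.834.
V = 20.9 × 15.7 × 10.9 = 3576.617 m³.
T = 0.161·V/[−S·ln(1−ᾱ)] = 0.161·3576.617/364.834 = 1.58 s.

1.58 seconds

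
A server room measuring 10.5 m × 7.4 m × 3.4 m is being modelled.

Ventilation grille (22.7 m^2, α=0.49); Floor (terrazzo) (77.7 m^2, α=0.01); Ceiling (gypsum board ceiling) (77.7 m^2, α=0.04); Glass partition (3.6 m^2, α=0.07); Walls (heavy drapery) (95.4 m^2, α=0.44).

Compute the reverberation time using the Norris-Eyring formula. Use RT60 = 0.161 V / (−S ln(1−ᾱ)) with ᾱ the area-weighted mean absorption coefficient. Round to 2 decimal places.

S = Σ Sᵢ = 277.1 m^2.
Absorption A = 22.7·0.49 + 77.7·0.01 + 77.7·0.04 + 3.6·0.07 + 95.4·0.44 = 57.236 sabins.
Mean coefficient ᾱ = A/S = 0.2066.
Eyring denominator: −S ln(1−ᾱ) = 64.129.
V = 10.5 × 7.4 × 3.4 = 264.18 m³.
T = 0.161·V/[−S·ln(1−ᾱ)] = 0.161·264.18/64.129 = 0.66 s.

0.66 seconds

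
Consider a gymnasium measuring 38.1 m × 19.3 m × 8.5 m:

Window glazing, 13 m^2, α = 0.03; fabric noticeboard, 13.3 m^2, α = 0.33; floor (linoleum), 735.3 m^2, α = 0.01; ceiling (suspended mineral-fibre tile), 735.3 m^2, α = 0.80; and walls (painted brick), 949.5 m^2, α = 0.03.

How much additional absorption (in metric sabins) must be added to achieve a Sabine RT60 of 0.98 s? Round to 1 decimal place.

A₁ = Σ Sᵢαᵢ = 13×0.03 + 13.3×0.33 + 735.3×0.01 + 735.3×0.80 + 949.5×0.03 = 628.857 sabins.
Target A₂ = 0.161·6250.305/0.98 = 1026.836 sabins (V = 6250.305 m³).
Shortfall: 1026.836 − 628.857 = 398.0 sabins.

398.0 sabins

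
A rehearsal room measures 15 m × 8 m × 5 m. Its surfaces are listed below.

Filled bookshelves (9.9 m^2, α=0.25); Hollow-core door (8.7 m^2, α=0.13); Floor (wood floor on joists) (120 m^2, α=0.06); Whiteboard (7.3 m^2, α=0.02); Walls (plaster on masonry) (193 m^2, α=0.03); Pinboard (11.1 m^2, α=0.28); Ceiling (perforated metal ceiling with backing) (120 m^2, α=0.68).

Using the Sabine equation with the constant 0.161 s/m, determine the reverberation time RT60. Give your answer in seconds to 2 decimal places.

Equivalent absorption area: A = 9.9*0.25 + 8.7*0.13 + 120*0.06 + 7.3*0.02 + 193*0.03 + 11.1*0.28 + 120*0.68 = 101.450 m^2.
Volume V = 15 × 8 × 5 = 600 m³.
T = 0.161 V/A = 0.161·600/101.450 = 0.95 s.

0.95 seconds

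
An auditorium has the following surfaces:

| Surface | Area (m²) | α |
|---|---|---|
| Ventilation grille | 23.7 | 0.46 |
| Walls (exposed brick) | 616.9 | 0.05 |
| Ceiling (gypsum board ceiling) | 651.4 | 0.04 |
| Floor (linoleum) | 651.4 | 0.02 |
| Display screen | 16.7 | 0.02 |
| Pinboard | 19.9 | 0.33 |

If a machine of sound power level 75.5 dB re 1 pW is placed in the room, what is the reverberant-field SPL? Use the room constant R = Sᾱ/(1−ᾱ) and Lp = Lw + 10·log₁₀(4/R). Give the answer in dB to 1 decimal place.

61.9 dB

Σ(Sᵢαᵢ) = 23.7·0.46 + 616.9·0.05 + 651.4·0.04 + 651.4·0.02 + 16.7·0.02 + 19.9·0.33 = 87.732; total area S = 1980.0 m².
ᾱ = 0.0443, so room constant R = A/(1−ᾱ) = 91.799 m².
Lp = 75.5 + 10·log₁₀(4/91.799) = 75.5 + (-13.61) = 61.9 dB.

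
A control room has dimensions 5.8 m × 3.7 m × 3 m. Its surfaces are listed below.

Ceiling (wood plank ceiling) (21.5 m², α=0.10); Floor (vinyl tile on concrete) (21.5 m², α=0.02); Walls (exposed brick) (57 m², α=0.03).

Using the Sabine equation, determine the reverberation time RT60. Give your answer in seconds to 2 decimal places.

Equivalent absorption area: A = 21.5·0.10 + 21.5·0.02 + 57·0.03 = 4.290 m².
Room volume: 64.38 m³.
T = 0.161 V/A = 0.161·64.38/4.290 = 2.42 s.

2.42 seconds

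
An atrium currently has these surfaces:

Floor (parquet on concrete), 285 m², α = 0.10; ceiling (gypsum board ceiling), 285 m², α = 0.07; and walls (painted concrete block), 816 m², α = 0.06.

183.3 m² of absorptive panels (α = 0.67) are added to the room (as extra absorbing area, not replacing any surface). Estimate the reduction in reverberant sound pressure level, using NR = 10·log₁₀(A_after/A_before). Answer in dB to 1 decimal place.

A_before = Σ Sᵢαᵢ = 285×0.10 + 285×0.07 + 816×0.06 = 97.410 sabins.
Treatment contributes 183.3·0.67 = 122.811 sabins.
New total A_after = 220.221 sabins.
Reduction = 10 log₁₀(A_after/A_before) = 10 log₁₀(2.2608) = 3.5 dB.

3.5 dB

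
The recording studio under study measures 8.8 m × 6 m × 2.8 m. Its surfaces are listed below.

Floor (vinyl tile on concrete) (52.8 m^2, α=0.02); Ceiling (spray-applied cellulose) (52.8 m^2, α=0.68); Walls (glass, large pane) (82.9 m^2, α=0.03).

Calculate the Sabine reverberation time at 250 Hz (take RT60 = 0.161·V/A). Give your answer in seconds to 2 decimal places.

0.60 s

A = Σ Sᵢαᵢ = 52.8*0.02 + 52.8*0.68 + 82.9*0.03 = 39.447 sabins.
Volume V = 8.8 × 6 × 2.8 = 147.84 m³.
Sabine: RT60 = 0.161 × 147.84 / 39.447 = 0.60 s.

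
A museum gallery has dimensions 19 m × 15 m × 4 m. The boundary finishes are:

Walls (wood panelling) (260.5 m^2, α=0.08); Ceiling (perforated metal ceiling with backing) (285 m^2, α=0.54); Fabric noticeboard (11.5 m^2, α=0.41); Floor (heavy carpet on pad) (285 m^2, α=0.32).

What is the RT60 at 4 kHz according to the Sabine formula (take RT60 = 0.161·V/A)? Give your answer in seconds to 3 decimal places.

Equivalent absorption area: A = 260.5*0.08 + 285*0.54 + 11.5*0.41 + 285*0.32 = 270.655 m^2.
Room volume: 1140 m³.
T = 0.161 V/A = 0.161·1140/270.655 = 0.678 s.

0.678 sec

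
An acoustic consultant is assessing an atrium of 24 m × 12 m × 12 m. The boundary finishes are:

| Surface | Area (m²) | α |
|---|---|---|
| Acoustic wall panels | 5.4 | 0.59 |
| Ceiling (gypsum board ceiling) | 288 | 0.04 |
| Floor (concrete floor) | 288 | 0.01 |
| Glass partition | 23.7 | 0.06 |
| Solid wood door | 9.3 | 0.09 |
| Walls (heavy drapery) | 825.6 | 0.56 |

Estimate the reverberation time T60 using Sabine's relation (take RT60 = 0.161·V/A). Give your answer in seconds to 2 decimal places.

A = Σ Sᵢαᵢ = 5.4*0.59 + 288*0.04 + 288*0.01 + 23.7*0.06 + 9.3*0.09 + 825.6*0.56 = 482.181 sabins.
Room volume: 3456 m³.
Sabine: RT60 = 0.161 × 3456 / 482.181 = 1.15 s.

1.15 sec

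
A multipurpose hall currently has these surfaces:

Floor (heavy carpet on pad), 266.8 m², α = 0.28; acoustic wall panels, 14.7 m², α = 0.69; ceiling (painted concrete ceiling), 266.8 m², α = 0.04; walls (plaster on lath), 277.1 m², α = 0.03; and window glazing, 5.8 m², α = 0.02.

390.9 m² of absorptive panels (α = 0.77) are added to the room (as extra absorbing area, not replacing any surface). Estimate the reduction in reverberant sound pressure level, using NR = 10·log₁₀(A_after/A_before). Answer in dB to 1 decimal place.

A_before = Σ Sᵢαᵢ = 266.8×0.28 + 14.7×0.69 + 266.8×0.04 + 277.1×0.03 + 5.8×0.02 = 103.948 sabins.
Treatment contributes 390.9·0.77 = 300.993 sabins.
A_after = 103.948 + 300.993 = 404.941 sabins.
Reduction = 10 log₁₀(A_after/A_before) = 10 log₁₀(3.8956) = 5.9 dB.

5.9 dB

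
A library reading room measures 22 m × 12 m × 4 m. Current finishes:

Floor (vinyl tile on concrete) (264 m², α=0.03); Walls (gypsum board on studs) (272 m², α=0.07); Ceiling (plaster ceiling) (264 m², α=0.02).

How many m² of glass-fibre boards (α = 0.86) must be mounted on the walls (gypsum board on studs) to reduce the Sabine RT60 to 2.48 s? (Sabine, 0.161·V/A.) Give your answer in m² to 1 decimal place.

46.0

Equivalent absorption area: A₁ = 264·0.03 + 272·0.07 + 264·0.02 = 32.240 m².
V = 1056 m³. Target absorption A₂ = 0.161 × 1056 / 2.48 = 68.555 sabins.
Absorption to add: 68.555 − 32.240 = 36.315 sabins.
Each m² of panel replacing the walls (gypsum board on studs) adds (0.86 − 0.07) = 0.79 sabins.
Area = ΔA/Δα = 36.315/0.79 = 46.0 m².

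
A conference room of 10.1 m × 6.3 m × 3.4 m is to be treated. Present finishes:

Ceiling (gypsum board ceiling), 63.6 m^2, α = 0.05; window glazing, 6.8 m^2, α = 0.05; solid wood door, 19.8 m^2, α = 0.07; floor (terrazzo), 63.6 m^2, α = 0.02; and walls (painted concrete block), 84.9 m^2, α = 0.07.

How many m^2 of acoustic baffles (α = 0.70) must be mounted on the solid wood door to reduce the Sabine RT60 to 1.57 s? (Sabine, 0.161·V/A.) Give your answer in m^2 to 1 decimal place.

16.0

A₁ = Σ Sᵢαᵢ = 63.6×0.05 + 6.8×0.05 + 19.8×0.07 + 63.6×0.02 + 84.9×0.07 = 12.121 sabins.
Required A₂ = 0.161·216.342/1.57 = 22.185 sabins.
ΔA needed = 22.185 − 12.121 = 10.064 sabins.
Net gain per m^2: Δα = 0.70 − 0.07 = 0.63.
Panel area = 10.064 / 0.63 = 16.0 m^2.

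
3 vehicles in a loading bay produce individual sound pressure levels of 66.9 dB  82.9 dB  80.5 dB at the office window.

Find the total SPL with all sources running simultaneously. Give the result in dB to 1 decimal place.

Sum in the linear (power) domain: Σ 10^(Lᵢ/10) = 10^(66.9/10) + 10^(82.9/10) + 10^(80.5/10) = 3.121e+08.
Back to dB: 10·log₁₀ Σ = 84.9 dB.

84.9 dB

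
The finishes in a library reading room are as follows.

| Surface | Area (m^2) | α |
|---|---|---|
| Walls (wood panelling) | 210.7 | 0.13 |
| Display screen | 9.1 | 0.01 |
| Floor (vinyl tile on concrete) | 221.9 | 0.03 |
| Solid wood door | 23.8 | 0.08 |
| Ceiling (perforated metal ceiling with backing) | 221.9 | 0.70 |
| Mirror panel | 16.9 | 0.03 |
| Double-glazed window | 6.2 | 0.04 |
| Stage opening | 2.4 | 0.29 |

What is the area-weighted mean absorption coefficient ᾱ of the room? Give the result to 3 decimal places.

S = Σ Sᵢ = 210.7 + 9.1 + 221.9 + 23.8 + 221.9 + 16.9 + 6.2 + 2.4 = 712.9 m^2.
A = 210.7×0.13 + 9.1×0.01 + 221.9×0.03 + 23.8×0.08 + 221.9×0.70 + 16.9×0.03 + 6.2×0.04 + 2.4×0.29 = 192.824 sabins.
ᾱ = A/S = 0.270.

0.270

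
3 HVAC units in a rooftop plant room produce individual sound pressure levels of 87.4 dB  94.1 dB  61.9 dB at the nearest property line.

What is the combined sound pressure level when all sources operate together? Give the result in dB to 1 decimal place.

94.9 dB

Converting to relative power and adding: 10^(87.4/10) + 10^(94.1/10) + 10^(61.9/10) = 3.121e+09.
Combined level = 10 log₁₀(3.121e+09) = 94.9 dB.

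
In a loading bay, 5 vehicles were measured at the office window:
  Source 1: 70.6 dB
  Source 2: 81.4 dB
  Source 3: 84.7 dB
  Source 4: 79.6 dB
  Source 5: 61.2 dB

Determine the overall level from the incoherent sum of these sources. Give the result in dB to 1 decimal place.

Σ 10^(Lᵢ/10) = 5.372e+08.
Combined level = 10 log₁₀(5.372e+08) = 87.3 dB.

87.3 dB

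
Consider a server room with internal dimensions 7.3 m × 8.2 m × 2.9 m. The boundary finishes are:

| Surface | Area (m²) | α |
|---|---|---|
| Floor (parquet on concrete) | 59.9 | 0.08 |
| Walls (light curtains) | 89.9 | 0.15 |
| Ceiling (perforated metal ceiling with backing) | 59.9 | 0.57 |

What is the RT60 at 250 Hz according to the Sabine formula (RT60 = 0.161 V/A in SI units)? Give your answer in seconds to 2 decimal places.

0.53 seconds

Total absorption A = 59.9*0.08 + 89.9*0.15 + 59.9*0.57
  = 4.792 + 13.485 + 34.143 = 52.420 m² sabins.
V = 7.3·8.2·2.9 = 173.594 m³.
Sabine: RT60 = 0.161 × 173.594 / 52.420 = 0.53 s.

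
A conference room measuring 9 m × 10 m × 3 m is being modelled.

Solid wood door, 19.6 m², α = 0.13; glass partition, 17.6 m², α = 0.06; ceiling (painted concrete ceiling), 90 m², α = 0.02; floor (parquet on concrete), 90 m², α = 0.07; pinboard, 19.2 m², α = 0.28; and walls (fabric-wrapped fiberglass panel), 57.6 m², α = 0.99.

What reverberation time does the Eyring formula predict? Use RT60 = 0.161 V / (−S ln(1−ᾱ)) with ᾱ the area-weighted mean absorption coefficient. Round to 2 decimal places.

Total surface area S = 19.6 + 17.6 + 90 + 90 + 19.2 + 57.6 = 294.0 m².
Σ(Sᵢαᵢ) = 19.6·0.13 + 17.6·0.06 + 90·0.02 + 90·0.07 + 19.2·0.28 + 57.6·0.99 = 74.104.
Mean coefficient ᾱ = A/S = 0.2521.
Eyring denominator: −S ln(1−ᾱ) = 85.403.
V = 9 × 10 × 3 = 270 m³.
T = 0.161·V/[−S·ln(1−ᾱ)] = 0.161·270/85.403 = 0.51 s.

0.51 seconds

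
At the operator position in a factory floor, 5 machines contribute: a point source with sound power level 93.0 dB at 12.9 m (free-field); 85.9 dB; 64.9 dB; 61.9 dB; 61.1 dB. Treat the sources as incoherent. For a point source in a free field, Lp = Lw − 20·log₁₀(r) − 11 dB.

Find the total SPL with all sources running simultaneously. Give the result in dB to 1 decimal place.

Source at 12.9 m: Lp = 93.0 − 20·log₁₀(12.9) − 11 = 59.8 dB.
Σ 10^(Lᵢ/10) = 3.959e+08.
Back to dB: 10·log₁₀ Σ = 86.0 dB.

86.0 dB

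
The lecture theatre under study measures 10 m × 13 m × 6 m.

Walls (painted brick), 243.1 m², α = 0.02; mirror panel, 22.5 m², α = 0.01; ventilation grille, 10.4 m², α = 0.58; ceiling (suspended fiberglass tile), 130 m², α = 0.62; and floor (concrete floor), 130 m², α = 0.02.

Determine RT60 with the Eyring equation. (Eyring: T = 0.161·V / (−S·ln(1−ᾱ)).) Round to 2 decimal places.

1.21 s

Total surface area S = 243.1 + 22.5 + 10.4 + 130 + 130 = 536.0 m².
Σ(Sᵢαᵢ) = 243.1·0.02 + 22.5·0.01 + 10.4·0.58 + 130·0.62 + 130·0.02 = 94.319.
ᾱ = 94.319 / 536.0 = 0.1760.
−S·ln(1−ᾱ) = −536.0 × ln(1 − 0.1760) = 103.761.
V = 10 × 13 × 6 = 780 m³.
RT60 = 0.161 × 780 / 103.761 = 1.21 s.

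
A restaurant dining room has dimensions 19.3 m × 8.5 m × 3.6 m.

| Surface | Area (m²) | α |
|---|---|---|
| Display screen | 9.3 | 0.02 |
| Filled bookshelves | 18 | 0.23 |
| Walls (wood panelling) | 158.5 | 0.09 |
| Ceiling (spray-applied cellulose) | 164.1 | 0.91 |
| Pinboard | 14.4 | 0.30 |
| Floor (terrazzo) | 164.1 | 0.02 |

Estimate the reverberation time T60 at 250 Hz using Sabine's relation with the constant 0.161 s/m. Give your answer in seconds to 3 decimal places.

0.542 s

Summing Sᵢαᵢ: 0.186 + 4.140 + 14.265 + 149.331 + 4.320 + 3.282 → A = 175.524 sabins.
V = 19.3·8.5·3.6 = 590.58 m³.
T = 0.161 V/A = 0.161·590.58/175.524 = 0.542 s.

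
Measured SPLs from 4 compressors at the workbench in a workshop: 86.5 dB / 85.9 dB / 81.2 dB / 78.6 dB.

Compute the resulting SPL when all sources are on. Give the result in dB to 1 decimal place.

90.2 dB

Converting to relative power and adding: 10^(86.5/10) + 10^(85.9/10) + 10^(81.2/10) + 10^(78.6/10) = 1.04e+09.
Combined level = 10 log₁₀(1.04e+09) = 90.2 dB.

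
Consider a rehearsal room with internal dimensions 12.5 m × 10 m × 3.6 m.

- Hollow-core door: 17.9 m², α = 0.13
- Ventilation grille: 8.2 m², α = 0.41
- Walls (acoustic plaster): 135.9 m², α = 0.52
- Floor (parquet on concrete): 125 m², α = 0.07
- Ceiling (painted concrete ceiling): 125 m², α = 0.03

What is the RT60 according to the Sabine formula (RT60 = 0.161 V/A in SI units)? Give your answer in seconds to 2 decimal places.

A = Σ Sᵢαᵢ = 17.9×0.13 + 8.2×0.41 + 135.9×0.52 + 125×0.07 + 125×0.03 = 88.857 sabins.
V = 12.5·10·3.6 = 450 m³.
Sabine: RT60 = 0.161 × 450 / 88.857 = 0.82 s.

0.82 seconds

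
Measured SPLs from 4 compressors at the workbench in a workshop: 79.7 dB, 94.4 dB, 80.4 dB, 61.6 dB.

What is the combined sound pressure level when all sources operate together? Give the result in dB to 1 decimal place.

Converting to relative power and adding: 10^(79.7/10) + 10^(94.4/10) + 10^(80.4/10) + 10^(61.6/10) = 2.959e+09.
L_total = 10·log₁₀(2.959e+09) = 94.7 dB.

94.7 dB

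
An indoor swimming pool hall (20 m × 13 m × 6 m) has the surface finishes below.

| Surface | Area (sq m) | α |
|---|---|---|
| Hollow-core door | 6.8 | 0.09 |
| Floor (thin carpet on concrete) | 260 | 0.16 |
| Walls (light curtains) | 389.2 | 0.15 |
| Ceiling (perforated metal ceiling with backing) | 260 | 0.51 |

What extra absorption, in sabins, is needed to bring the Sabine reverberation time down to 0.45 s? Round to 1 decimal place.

A₁ = Σ Sᵢαᵢ = 6.8·0.09 + 260·0.16 + 389.2·0.15 + 260·0.51 = 233.192 sabins.
For T = 0.45 s, need A₂ = 0.161·V/T = 0.161·1560/0.45 = 558.133 sabins.
Shortfall: 558.133 − 233.192 = 324.9 sabins.

324.9 sabins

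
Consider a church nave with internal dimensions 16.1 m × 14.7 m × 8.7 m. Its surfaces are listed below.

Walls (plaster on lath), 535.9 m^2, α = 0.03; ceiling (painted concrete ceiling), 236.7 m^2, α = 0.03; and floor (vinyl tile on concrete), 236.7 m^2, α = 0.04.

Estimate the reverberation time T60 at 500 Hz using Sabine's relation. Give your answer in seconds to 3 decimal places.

10.154 seconds

Equivalent absorption area: A = 535.9·0.03 + 236.7·0.03 + 236.7·0.04 = 32.646 m^2.
V = 16.1·14.7·8.7 = 2059.029 m³.
Sabine: RT60 = 0.161 × 2059.029 / 32.646 = 10.154 s.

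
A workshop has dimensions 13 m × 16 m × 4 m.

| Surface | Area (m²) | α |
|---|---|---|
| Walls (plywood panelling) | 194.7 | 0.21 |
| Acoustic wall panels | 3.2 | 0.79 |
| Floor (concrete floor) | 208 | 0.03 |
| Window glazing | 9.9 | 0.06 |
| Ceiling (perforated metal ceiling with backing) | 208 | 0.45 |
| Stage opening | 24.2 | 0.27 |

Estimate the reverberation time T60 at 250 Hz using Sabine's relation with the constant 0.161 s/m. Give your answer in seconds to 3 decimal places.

Summing Sᵢαᵢ: 40.887 + 2.528 + 6.240 + 0.594 + 93.600 + 6.534 → A = 150.383 sabins.
Volume V = 13 × 16 × 4 = 832 m³.
T = 0.161 V/A = 0.161·832/150.383 = 0.891 s.

0.891 s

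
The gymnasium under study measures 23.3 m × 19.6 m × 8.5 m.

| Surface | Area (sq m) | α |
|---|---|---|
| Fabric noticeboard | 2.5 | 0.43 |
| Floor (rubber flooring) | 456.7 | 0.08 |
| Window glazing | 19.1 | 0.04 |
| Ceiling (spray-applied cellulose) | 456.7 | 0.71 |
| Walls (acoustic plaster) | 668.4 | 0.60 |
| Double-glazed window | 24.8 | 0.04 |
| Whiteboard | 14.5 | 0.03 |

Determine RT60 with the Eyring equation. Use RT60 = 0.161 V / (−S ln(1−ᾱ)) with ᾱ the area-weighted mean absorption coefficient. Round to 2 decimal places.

S = Σ Sᵢ = 1642.7 sq m.
Σ(Sᵢαᵢ) = 2.5×0.43 + 456.7×0.08 + 19.1×0.04 + 456.7×0.71 + 668.4×0.60 + 24.8×0.04 + 14.5×0.03 = 765.099.
ᾱ = 765.099 / 1642.7 = 0.4658.
−S·ln(1−ᾱ) = −1642.7 × ln(1 − 0.4658) = 1029.948.
V = 23.3 × 19.6 × 8.5 = 3881.78 m³.
T = 0.161·V/[−S·ln(1−ᾱ)] = 0.161·3881.78/1029.948 = 0.61 s.

0.61 s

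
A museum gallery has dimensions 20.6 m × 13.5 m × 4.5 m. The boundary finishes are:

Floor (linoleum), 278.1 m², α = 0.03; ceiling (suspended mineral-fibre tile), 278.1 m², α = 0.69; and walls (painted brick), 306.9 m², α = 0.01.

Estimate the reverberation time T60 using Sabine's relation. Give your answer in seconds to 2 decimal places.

A = Σ Sᵢαᵢ = 278.1·0.03 + 278.1·0.69 + 306.9·0.01 = 203.301 sabins.
Volume V = 20.6 × 13.5 × 4.5 = 1251.45 m³.
Sabine: RT60 = 0.161 × 1251.45 / 203.301 = 0.99 s.

0.99 s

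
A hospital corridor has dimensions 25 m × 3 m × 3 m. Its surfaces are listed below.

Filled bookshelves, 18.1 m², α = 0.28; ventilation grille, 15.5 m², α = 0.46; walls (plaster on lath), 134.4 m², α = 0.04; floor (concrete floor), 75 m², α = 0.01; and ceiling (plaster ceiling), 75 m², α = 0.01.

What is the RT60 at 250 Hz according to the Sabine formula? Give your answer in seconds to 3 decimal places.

Equivalent absorption area: A = 18.1·0.28 + 15.5·0.46 + 134.4·0.04 + 75·0.01 + 75·0.01 = 19.074 m².
Room volume: 225 m³.
RT60 = 0.161 · V / A = 0.161 × 225 / 19.074 = 1.899 s.

1.899 s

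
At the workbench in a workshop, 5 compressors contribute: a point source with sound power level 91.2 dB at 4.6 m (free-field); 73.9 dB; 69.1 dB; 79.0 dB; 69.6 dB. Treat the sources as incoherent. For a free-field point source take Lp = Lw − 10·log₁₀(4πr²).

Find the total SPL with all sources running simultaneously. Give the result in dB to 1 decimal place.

81.0 dB

Source at 4.6 m: Lp = 91.2 − 10·log₁₀(4π·4.6²) = 91.2 − 10·log₁₀(265.904) = 67.0 dB.
Sum in the linear (power) domain: Σ 10^(Lᵢ/10) = 10^(67.0/10) + 10^(73.9/10) + 10^(69.1/10) + 10^(79.0/10) + 10^(69.6/10) = 1.262e+08.
L_total = 10·log₁₀(1.262e+08) = 81.0 dB.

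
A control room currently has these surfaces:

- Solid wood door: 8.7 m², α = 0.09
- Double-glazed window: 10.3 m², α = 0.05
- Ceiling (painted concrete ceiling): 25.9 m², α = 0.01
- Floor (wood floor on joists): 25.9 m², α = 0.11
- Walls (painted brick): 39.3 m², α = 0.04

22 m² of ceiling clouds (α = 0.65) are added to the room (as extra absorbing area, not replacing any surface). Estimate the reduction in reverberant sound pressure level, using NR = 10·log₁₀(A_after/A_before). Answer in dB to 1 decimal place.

Summing Sᵢαᵢ: 0.783 + 0.515 + 0.259 + 2.849 + 1.572 → A_before = 5.978 sabins.
Added absorption = 22 × 0.65 = 14.300 sabins.
New total A_after = 20.278 sabins.
Reduction = 10 log₁₀(A_after/A_before) = 10 log₁₀(3.3921) = 5.3 dB.

5.3 dB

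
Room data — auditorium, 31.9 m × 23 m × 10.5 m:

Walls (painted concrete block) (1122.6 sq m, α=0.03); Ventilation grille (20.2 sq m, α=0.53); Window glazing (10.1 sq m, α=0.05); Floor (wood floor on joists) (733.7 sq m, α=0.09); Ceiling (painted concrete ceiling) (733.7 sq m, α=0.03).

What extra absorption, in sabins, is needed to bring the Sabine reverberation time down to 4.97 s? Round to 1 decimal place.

Total absorption A₁ = 1122.6·0.03 + 20.2·0.53 + 10.1·0.05 + 733.7·0.09 + 733.7·0.03
  = 33.678 + 10.706 + 0.505 + 66.033 + 22.011 = 132.933 sq m sabins.
Target A₂ = 0.161·7703.85/4.97 = 249.561 sabins (V = 7703.85 m³).
ΔA = A₂ − A₁ = 249.561 − 132.933 = 116.6 sabins.

116.6 sabins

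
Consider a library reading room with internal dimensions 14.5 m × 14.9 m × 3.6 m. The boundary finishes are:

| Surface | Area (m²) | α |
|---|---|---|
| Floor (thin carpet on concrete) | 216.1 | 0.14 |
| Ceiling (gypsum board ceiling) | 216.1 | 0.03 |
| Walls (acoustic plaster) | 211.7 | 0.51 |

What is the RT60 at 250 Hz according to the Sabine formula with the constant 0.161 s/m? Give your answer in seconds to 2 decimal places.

A = Σ Sᵢαᵢ = 216.1×0.14 + 216.1×0.03 + 211.7×0.51 = 144.704 sabins.
V = 14.5·14.9·3.6 = 777.78 m³.
T = 0.161 V/A = 0.161·777.78/144.704 = 0.87 s.

0.87 sec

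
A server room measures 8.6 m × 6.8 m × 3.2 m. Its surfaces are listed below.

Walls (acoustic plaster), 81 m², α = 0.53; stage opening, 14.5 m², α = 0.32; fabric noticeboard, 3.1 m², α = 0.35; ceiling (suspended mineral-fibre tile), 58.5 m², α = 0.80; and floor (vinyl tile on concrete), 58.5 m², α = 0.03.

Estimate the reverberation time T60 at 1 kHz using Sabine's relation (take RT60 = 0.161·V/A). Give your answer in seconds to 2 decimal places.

0.31 sec

Summing Sᵢαᵢ: 42.930 + 4.640 + 1.085 + 46.800 + 1.755 → A = 97.210 sabins.
Volume V = 8.6 × 6.8 × 3.2 = 187.136 m³.
T = 0.161 V/A = 0.161·187.136/97.210 = 0.31 s.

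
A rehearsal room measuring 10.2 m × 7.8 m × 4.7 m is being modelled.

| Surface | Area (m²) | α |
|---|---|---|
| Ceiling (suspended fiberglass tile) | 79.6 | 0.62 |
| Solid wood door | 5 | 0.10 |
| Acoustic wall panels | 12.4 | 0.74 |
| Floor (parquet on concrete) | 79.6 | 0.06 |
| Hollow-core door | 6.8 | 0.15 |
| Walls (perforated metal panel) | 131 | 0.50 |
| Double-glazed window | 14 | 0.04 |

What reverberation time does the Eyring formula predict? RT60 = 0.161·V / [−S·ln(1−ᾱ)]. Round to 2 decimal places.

Total surface area S = 79.6 + 5 + 12.4 + 79.6 + 6.8 + 131 + 14 = 328.4 m².
Σ(Sᵢαᵢ) = 79.6·0.62 + 5·0.10 + 12.4·0.74 + 79.6·0.06 + 6.8·0.15 + 131·0.50 + 14·0.04 = 130.884.
Mean coefficient ᾱ = A/S = 0.3986.
Eyring denominator: −S ln(1−ᾱ) = 166.990.
V = 10.2 × 7.8 × 4.7 = 373.932 m³.
T = 0.161·V/[−S·ln(1−ᾱ)] = 0.161·373.932/166.990 = 0.36 s.

0.36 sec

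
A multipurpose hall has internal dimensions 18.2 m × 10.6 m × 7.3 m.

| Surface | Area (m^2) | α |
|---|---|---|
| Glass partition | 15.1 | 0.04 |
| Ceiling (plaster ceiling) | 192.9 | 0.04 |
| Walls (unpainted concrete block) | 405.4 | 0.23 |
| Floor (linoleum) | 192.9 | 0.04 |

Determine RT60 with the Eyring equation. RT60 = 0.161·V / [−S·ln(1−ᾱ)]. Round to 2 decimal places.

Total surface area S = 15.1 + 192.9 + 405.4 + 192.9 = 806.3 m^2.
Absorption A = 15.1·0.04 + 192.9·0.04 + 405.4·0.23 + 192.9·0.04 = 109.278 sabins.
Mean coefficient ᾱ = A/S = 0.1355.
Eyring denominator: −S ln(1−ᾱ) = 117.400.
V = 18.2 × 10.6 × 7.3 = 1408.316 m³.
RT60 = 0.161 × 1408.316 / 117.400 = 1.93 s.

1.93 s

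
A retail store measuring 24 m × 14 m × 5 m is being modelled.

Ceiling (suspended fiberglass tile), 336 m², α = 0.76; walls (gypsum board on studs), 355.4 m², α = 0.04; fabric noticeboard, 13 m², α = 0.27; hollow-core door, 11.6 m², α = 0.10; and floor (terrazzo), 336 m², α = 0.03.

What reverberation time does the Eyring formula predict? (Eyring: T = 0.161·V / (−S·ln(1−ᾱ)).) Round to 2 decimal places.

Total surface area S = 336 + 355.4 + 13 + 11.6 + 336 = 1052.0 m².
Σ(Sᵢαᵢ) = 336×0.76 + 355.4×0.04 + 13×0.27 + 11.6×0.10 + 336×0.03 = 284.326.
ᾱ = 284.326 / 1052.0 = 0.2703.
−S·ln(1−ᾱ) = −1052.0 × ln(1 − 0.2703) = 331.508.
V = 24 × 14 × 5 = 1680 m³.
RT60 = 0.161 × 1680 / 331.508 = 0.82 s.

0.82 s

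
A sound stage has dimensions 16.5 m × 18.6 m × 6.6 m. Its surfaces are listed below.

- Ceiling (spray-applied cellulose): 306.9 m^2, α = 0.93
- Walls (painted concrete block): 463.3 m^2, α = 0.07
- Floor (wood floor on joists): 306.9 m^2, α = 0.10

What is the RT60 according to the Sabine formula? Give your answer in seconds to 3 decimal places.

Summing Sᵢαᵢ: 285.417 + 32.431 + 30.690 → A = 348.538 sabins.
V = 16.5·18.6·6.6 = 2025.54 m³.
RT60 = 0.161 · V / A = 0.161 × 2025.54 / 348.538 = 0.936 s.

0.936 sec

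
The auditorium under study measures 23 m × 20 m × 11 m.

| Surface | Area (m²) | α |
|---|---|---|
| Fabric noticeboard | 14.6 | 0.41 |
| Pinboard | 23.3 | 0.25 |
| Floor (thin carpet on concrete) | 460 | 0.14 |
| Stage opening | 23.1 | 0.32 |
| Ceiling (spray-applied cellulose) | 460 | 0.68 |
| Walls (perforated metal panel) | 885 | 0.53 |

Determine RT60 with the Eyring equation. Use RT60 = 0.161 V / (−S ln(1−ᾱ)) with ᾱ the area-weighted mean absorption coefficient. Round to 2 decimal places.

Total surface area S = 14.6 + 23.3 + 460 + 23.1 + 460 + 885 = 1866.0 m².
Absorption A = 14.6·0.41 + 23.3·0.25 + 460·0.14 + 23.1·0.32 + 460·0.68 + 885·0.53 = 865.453 sabins.
ᾱ = 865.453 / 1866.0 = 0.4638.
Eyring denominator: −S ln(1−ᾱ) = 1162.981.
V = 23 × 20 × 11 = 5060 m³.
RT60 = 0.161 × 5060 / 1162.981 = 0.70 s.

0.70 s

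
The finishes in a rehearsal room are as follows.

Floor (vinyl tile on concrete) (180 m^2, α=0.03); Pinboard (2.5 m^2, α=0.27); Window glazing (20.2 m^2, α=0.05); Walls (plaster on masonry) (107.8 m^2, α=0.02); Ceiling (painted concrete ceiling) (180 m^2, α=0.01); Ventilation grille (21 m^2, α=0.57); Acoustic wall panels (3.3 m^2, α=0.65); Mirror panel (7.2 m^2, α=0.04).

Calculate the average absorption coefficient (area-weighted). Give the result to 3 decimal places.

S = Σ Sᵢ = 180 + 2.5 + 20.2 + 107.8 + 180 + 21 + 3.3 + 7.2 = 522.0 m^2.
Σ(Sᵢαᵢ) = 180×0.03 + 2.5×0.27 + 20.2×0.05 + 107.8×0.02 + 180×0.01 + 21×0.57 + 3.3×0.65 + 7.2×0.04 = 25.444.
ᾱ = A/S = 0.049.

0.049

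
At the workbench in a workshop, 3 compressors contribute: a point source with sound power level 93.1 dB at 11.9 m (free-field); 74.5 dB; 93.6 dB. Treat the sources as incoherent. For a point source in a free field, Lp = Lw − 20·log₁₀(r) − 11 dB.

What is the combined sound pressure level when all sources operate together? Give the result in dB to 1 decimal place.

Source at 11.9 m: Lp = 93.1 − 20·log₁₀(11.9) − 11 = 60.6 dB.
Sum in the linear (power) domain: Σ 10^(Lᵢ/10) = 10^(60.6/10) + 10^(74.5/10) + 10^(93.6/10) = 2.32e+09.
L_total = 10·log₁₀(2.32e+09) = 93.7 dB.

93.7 dB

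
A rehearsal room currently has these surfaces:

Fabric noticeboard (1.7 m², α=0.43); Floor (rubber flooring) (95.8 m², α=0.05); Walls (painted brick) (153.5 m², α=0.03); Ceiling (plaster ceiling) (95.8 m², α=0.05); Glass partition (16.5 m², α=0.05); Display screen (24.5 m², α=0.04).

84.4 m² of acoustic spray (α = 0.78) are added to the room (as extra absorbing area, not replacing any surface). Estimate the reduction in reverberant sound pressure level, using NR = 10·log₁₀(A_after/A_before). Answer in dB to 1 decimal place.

6.9 dB

Total absorption A_before = 1.7×0.43 + 95.8×0.05 + 153.5×0.03 + 95.8×0.05 + 16.5×0.05 + 24.5×0.04
  = 0.731 + 4.790 + 4.605 + 4.790 + 0.825 + 0.980 = 16.721 m² sabins.
Treatment contributes 84.4·0.78 = 65.832 sabins.
New total A_after = 82.553 sabins.
NR = 10·log₁₀(82.553/16.721) = 6.9 dB.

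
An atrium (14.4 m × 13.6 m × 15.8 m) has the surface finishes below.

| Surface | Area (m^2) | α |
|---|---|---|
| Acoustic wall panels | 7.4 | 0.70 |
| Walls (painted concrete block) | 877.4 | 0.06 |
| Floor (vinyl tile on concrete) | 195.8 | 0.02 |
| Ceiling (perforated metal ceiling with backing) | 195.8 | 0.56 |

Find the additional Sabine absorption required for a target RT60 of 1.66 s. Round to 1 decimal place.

128.7 sabins

Total absorption A₁ = 7.4·0.70 + 877.4·0.06 + 195.8·0.02 + 195.8·0.56
  = 5.180 + 52.644 + 3.916 + 109.648 = 171.388 m^2 sabins.
For T = 1.66 s, need A₂ = 0.161·V/T = 0.161·3094.272/1.66 = 300.107 sabins.
Shortfall: 300.107 − 171.388 = 128.7 sabins.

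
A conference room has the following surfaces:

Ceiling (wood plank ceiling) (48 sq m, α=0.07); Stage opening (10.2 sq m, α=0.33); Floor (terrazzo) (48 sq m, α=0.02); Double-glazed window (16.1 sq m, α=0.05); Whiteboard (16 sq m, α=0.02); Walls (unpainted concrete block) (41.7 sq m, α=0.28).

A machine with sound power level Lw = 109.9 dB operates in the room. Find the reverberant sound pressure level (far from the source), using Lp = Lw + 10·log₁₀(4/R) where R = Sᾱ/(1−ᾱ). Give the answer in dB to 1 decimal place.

102.3 dB

Σ(Sᵢαᵢ) = 48×0.07 + 10.2×0.33 + 48×0.02 + 16.1×0.05 + 16×0.02 + 41.7×0.28 = 20.487; total area S = 180.0 sq m.
ᾱ = 20.487/180.0 = 0.1138; R = Sᾱ/(1−ᾱ) = 20.487/(1−0.1138) = 23.118 sq m.
Lp = Lw + 10 log₁₀(4/R) = 109.9 -7.62 = 102.3 dB.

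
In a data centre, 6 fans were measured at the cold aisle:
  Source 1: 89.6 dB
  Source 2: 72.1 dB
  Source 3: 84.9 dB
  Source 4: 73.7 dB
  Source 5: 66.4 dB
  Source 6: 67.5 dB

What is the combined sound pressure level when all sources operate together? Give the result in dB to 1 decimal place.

Sum in the linear (power) domain: Σ 10^(Lᵢ/10) = 10^(89.6/10) + 10^(72.1/10) + 10^(84.9/10) + 10^(73.7/10) + 10^(66.4/10) + 10^(67.5/10) = 1.271e+09.
L_total = 10·log₁₀(1.271e+09) = 91.0 dB.

91.0 dB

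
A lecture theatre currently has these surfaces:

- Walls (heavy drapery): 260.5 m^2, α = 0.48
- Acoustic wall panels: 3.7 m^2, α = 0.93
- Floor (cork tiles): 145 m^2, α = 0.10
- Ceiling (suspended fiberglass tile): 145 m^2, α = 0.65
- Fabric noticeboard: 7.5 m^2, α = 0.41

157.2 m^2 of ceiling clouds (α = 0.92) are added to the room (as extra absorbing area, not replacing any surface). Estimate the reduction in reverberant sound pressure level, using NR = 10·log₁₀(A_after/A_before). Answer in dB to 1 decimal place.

2.0 dB

Total absorption A_before = 260.5×0.48 + 3.7×0.93 + 145×0.10 + 145×0.65 + 7.5×0.41
  = 125.040 + 3.441 + 14.500 + 94.250 + 3.075 = 240.306 m^2 sabins.
Treatment contributes 157.2·0.92 = 144.624 sabins.
A_after = 240.306 + 144.624 = 384.930 sabins.
Reduction = 10 log₁₀(A_after/A_before) = 10 log₁₀(1.6018) = 2.0 dB.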